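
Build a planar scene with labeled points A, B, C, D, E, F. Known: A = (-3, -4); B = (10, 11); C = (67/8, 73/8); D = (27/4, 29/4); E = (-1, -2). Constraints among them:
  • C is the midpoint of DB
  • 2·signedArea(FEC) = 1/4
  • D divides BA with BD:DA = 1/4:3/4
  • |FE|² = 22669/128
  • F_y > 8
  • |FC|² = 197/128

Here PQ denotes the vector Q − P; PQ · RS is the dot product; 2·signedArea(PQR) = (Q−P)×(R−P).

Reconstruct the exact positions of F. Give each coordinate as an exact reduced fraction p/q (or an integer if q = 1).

1. F_x = 121/16  [line -89/8·x + 75/8·y + 59/8 = 0 ∩ |FE|² = 22669/128]
2. F_y = 131/16  [line -89/8·x + 75/8·y + 59/8 = 0 ∩ |FE|² = 22669/128]
   → F = (121/16, 131/16)

F = (121/16, 131/16)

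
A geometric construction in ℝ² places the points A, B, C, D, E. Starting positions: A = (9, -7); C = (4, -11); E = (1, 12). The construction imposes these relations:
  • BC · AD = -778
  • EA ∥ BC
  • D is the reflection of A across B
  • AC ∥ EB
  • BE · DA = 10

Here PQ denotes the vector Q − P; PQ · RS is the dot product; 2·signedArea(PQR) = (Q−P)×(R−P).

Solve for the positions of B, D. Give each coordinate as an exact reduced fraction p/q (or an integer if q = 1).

1. B_x = -4  [EA ∥ BC ∩ AC ∥ EB]
2. B_y = 8  [EA ∥ BC ∩ AC ∥ EB]
   → B = (-4, 8)
3. D_x = -17  [D is the reflection of A across B]
4. D_y = 23  [D is the reflection of A across B]
   → D = (-17, 23)

B = (-4, 8)
D = (-17, 23)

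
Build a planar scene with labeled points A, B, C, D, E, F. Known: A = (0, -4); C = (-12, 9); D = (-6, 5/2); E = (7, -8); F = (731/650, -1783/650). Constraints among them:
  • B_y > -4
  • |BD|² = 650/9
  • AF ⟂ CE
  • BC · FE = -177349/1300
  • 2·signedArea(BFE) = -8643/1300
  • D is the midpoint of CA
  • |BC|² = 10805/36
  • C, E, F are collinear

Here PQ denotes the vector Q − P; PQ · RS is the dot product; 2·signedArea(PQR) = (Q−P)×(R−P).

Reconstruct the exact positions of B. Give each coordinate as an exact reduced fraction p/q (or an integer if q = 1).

B = (1/3, -19/6)

1. B_x = 1/3  [2·signedArea(BFE) = -8643/1300 ∩ BC · FE = -177349/1300]
2. B_y = -19/6  [2·signedArea(BFE) = -8643/1300 ∩ BC · FE = -177349/1300]
   → B = (1/3, -19/6)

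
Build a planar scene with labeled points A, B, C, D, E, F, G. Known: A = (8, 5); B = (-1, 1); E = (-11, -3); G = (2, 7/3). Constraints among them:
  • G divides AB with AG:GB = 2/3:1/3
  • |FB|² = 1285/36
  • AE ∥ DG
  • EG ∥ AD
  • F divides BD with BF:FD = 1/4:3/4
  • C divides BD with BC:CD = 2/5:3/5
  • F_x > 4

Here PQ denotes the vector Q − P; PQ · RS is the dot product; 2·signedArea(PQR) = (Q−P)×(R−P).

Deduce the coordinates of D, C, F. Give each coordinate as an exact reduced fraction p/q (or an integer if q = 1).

C = (39/5, 71/15)
D = (21, 31/3)
F = (9/2, 10/3)

1. D_x = 21  [AE ∥ DG ∩ EG ∥ AD]
2. D_y = 31/3  [AE ∥ DG ∩ EG ∥ AD]
   → D = (21, 31/3)
3. C_x = 39/5  [C divides BD with BC:CD = 2/5:3/5]
4. C_y = 71/15  [C divides BD with BC:CD = 2/5:3/5]
   → C = (39/5, 71/15)
5. F_x = 9/2  [F divides BD with BF:FD = 1/4:3/4]
6. F_y = 10/3  [F divides BD with BF:FD = 1/4:3/4]
   → F = (9/2, 10/3)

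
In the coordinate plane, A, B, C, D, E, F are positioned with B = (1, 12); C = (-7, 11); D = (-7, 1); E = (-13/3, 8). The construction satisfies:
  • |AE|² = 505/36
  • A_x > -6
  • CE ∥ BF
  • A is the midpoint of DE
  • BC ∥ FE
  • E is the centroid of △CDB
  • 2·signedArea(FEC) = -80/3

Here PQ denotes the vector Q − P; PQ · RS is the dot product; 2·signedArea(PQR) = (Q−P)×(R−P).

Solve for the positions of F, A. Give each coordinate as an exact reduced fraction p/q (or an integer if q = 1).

A = (-17/3, 9/2)
F = (11/3, 9)

1. F_x = 11/3  [BC ∥ FE ∩ CE ∥ BF]
2. F_y = 9  [BC ∥ FE ∩ CE ∥ BF]
   → F = (11/3, 9)
3. A_x = -17/3  [A is the midpoint of DE]
4. A_y = 9/2  [A is the midpoint of DE]
   → A = (-17/3, 9/2)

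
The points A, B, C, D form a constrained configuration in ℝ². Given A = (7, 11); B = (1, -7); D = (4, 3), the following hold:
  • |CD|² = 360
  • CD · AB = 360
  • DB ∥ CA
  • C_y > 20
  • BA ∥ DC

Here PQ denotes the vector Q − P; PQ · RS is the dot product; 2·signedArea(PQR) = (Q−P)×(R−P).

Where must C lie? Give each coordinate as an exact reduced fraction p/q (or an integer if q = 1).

C = (10, 21)

1. C_x = 10  [DB ∥ CA ∩ BA ∥ DC]
2. C_y = 21  [DB ∥ CA ∩ BA ∥ DC]
   → C = (10, 21)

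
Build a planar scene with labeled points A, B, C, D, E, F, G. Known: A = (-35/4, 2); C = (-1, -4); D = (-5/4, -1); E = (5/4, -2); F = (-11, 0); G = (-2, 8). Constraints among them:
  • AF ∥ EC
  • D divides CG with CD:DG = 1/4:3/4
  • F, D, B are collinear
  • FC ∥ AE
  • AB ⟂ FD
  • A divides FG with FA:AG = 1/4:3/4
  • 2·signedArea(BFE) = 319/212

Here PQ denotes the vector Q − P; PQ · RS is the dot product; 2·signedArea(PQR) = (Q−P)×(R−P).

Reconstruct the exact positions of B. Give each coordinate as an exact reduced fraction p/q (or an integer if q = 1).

B = (-1903/212, -11/53)

1. B_x = -1903/212  [F, D, B are collinear ∩ AB ⟂ FD]
2. B_y = -11/53  [F, D, B are collinear ∩ AB ⟂ FD]
   → B = (-1903/212, -11/53)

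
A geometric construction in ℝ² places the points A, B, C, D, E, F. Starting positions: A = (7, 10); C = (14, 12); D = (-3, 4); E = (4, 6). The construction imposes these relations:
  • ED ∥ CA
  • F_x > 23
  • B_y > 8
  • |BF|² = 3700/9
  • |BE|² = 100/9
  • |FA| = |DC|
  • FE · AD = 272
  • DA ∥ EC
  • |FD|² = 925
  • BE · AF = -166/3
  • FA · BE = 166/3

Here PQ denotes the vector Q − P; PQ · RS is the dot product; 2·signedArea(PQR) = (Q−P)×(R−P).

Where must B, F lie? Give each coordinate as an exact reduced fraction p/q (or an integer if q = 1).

1. F_x = 24  [line 10·x + 6·y + -348 = 0 ∩ |FD|² = 925]
2. F_y = 18  [line 10·x + 6·y + -348 = 0 ∩ |FD|² = 925]
   → F = (24, 18)
3. B_x = 6  [line -17·x + -8·y + 514/3 = 0 ∩ |BE|² = 100/9]
4. B_y = 26/3  [line -17·x + -8·y + 514/3 = 0 ∩ |BE|² = 100/9]
   → B = (6, 26/3)

B = (6, 26/3)
F = (24, 18)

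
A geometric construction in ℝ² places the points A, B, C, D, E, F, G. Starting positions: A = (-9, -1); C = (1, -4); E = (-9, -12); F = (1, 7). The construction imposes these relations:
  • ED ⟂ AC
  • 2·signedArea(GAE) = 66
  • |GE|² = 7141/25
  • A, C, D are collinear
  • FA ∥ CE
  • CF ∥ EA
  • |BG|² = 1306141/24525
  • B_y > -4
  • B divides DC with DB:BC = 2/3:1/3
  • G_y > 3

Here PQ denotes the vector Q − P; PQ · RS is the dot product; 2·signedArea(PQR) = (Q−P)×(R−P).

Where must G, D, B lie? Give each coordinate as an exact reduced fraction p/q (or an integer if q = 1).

B = (-433/327, -360/109)
D = (-651/109, -208/109)
G = (-3, 19/5)

1. G_x = -3  [2·signedArea(GAE) = 66]
2. G_y = 19/5  [|GE|² = 7141/25]
   → G = (-3, 19/5)
3. D_x = -651/109  [A, C, D are collinear ∩ ED ⟂ AC]
4. D_y = -208/109  [A, C, D are collinear ∩ ED ⟂ AC]
   → D = (-651/109, -208/109)
5. B_x = -433/327  [B divides DC with DB:BC = 2/3:1/3]
6. B_y = -360/109  [B divides DC with DB:BC = 2/3:1/3]
   → B = (-433/327, -360/109)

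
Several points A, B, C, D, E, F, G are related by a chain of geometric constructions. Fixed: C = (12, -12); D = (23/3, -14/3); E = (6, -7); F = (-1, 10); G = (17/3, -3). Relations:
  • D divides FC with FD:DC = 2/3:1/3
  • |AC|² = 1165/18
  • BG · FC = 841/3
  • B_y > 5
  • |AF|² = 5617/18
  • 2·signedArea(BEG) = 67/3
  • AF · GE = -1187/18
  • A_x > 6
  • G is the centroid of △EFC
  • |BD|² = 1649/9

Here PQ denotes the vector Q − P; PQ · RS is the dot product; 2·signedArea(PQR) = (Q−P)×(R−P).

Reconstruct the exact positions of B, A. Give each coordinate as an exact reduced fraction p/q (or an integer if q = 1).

1. B_x = -2/3  [BG · FC = 841/3 ∩ 2·signedArea(BEG) = 67/3]
2. B_y = 6  [BG · FC = 841/3 ∩ 2·signedArea(BEG) = 67/3]
   → B = (-2/3, 6)
3. A_x = 41/6  [line -1/3·x + 4·y + 461/18 = 0 ∩ |AF|² = 5617/18]
4. A_y = -35/6  [line -1/3·x + 4·y + 461/18 = 0 ∩ |AF|² = 5617/18]
   → A = (41/6, -35/6)

A = (41/6, -35/6)
B = (-2/3, 6)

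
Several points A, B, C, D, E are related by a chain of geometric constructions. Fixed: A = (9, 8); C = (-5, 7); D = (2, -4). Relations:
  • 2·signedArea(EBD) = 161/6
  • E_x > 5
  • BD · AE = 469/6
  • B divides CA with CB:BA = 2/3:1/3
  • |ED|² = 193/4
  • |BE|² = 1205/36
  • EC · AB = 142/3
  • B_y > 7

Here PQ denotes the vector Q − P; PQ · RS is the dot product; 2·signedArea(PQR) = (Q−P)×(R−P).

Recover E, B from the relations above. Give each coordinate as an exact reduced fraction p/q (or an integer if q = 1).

B = (13/3, 23/3)
E = (11/2, 2)

1. B_x = 13/3  [B divides CA with CB:BA = 2/3:1/3]
2. B_y = 23/3  [B divides CA with CB:BA = 2/3:1/3]
   → B = (13/3, 23/3)
3. E_x = 11/2  [2·signedArea(EBD) = 161/6 ∩ EC · AB = 142/3]
4. E_y = 2  [2·signedArea(EBD) = 161/6 ∩ EC · AB = 142/3]
   → E = (11/2, 2)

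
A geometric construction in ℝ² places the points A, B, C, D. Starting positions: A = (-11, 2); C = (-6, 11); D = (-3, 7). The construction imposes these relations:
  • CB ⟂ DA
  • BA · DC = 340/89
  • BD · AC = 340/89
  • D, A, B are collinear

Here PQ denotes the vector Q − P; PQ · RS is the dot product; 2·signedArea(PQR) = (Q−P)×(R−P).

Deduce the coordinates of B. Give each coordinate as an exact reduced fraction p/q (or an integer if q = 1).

B = (-299/89, 603/89)

1. B_x = -299/89  [D, A, B are collinear ∩ CB ⟂ DA]
2. B_y = 603/89  [D, A, B are collinear ∩ CB ⟂ DA]
   → B = (-299/89, 603/89)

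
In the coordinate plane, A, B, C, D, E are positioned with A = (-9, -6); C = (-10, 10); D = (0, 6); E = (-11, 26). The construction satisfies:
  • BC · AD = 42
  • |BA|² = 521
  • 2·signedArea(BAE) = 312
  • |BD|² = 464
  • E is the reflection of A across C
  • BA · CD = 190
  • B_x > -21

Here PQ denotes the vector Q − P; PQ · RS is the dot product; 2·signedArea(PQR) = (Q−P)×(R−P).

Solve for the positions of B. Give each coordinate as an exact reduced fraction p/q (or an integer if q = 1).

B = (-20, 14)

1. B_x = -20  [2·signedArea(BAE) = 312 ∩ BA · CD = 190]
2. B_y = 14  [2·signedArea(BAE) = 312 ∩ BA · CD = 190]
   → B = (-20, 14)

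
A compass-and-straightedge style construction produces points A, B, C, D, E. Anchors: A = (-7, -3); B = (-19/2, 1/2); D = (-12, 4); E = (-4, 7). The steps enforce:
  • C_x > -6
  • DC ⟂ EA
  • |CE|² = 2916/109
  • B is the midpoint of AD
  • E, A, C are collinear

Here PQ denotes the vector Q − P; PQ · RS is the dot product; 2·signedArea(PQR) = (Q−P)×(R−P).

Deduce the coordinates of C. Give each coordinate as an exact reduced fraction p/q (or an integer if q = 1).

C = (-598/109, 223/109)

1. C_x = -598/109  [E, A, C are collinear ∩ DC ⟂ EA]
2. C_y = 223/109  [E, A, C are collinear ∩ DC ⟂ EA]
   → C = (-598/109, 223/109)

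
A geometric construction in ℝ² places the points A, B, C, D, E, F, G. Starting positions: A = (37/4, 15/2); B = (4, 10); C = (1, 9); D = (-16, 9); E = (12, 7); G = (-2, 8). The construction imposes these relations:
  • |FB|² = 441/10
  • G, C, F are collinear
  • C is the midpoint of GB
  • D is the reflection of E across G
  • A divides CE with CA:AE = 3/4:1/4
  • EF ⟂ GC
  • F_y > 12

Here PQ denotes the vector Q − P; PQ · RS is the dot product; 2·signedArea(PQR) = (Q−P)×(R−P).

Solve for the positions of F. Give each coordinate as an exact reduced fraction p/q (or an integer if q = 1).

1. F_x = 103/10  [G, C, F are collinear ∩ EF ⟂ GC]
2. F_y = 121/10  [G, C, F are collinear ∩ EF ⟂ GC]
   → F = (103/10, 121/10)

F = (103/10, 121/10)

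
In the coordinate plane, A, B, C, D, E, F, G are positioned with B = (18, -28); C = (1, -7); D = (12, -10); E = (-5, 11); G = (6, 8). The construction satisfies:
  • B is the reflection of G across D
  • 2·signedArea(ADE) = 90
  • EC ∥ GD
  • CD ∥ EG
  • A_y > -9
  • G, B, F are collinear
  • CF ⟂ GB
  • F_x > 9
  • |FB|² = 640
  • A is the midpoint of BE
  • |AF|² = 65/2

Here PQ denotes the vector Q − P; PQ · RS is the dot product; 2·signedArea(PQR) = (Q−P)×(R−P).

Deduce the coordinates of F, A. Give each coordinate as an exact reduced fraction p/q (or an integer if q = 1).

1. F_x = 10  [G, B, F are collinear ∩ CF ⟂ GB]
2. F_y = -4  [G, B, F are collinear ∩ CF ⟂ GB]
   → F = (10, -4)
3. A_x = 13/2  [A is the midpoint of BE]
4. A_y = -17/2  [A is the midpoint of BE]
   → A = (13/2, -17/2)

A = (13/2, -17/2)
F = (10, -4)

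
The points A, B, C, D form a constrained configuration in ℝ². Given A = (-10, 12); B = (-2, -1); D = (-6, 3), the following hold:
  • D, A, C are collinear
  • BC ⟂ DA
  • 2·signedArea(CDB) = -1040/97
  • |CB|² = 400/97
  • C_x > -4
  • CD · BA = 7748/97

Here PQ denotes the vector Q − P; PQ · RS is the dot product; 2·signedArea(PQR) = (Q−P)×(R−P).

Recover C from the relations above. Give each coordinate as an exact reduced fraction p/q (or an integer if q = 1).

C = (-374/97, -177/97)

1. C_x = -374/97  [D, A, C are collinear ∩ BC ⟂ DA]
2. C_y = -177/97  [D, A, C are collinear ∩ BC ⟂ DA]
   → C = (-374/97, -177/97)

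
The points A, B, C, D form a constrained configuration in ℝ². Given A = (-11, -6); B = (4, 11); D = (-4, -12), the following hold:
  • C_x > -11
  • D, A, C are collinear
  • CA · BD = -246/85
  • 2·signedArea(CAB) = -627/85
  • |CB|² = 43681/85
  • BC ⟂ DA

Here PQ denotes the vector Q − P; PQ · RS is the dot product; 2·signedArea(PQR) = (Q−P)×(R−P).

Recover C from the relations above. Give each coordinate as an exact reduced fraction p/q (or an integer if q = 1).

1. C_x = -914/85  [D, A, C are collinear ∩ BC ⟂ DA]
2. C_y = -528/85  [D, A, C are collinear ∩ BC ⟂ DA]
   → C = (-914/85, -528/85)

C = (-914/85, -528/85)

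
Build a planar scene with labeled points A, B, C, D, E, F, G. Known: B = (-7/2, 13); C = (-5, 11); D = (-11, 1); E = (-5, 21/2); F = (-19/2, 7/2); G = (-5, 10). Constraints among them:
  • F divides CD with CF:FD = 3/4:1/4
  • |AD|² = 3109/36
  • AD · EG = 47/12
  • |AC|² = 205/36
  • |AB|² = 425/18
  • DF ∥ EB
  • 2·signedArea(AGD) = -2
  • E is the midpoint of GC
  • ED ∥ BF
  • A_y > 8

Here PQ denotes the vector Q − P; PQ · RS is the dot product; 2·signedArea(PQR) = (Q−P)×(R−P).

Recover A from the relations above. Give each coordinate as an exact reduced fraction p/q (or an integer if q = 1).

A = (-6, 53/6)

1. A_x = -6  [AD · EG = 47/12 ∩ 2·signedArea(AGD) = -2]
2. A_y = 53/6  [AD · EG = 47/12 ∩ 2·signedArea(AGD) = -2]
   → A = (-6, 53/6)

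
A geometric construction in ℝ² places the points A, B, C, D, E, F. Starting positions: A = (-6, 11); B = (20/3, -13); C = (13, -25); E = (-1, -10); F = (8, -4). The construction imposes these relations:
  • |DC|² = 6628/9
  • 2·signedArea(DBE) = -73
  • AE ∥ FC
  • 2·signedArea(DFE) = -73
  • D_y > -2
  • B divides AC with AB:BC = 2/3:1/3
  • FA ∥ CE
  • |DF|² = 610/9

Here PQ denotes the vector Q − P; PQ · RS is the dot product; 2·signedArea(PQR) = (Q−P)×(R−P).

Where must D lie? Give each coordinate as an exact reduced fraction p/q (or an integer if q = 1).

D = (1/3, -1)

1. D_x = 1/3  [2·signedArea(DFE) = -73 ∩ 2·signedArea(DBE) = -73]
2. D_y = -1  [2·signedArea(DFE) = -73 ∩ 2·signedArea(DBE) = -73]
   → D = (1/3, -1)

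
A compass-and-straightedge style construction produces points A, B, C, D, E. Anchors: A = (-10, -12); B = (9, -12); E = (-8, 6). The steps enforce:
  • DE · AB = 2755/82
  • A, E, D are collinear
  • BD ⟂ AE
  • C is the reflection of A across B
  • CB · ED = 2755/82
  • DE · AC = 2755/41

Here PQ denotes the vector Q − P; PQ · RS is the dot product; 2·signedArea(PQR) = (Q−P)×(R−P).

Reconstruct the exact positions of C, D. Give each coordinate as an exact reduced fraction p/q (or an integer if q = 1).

C = (28, -12)
D = (-801/82, -813/82)

1. C_x = 28  [C is the reflection of A across B]
2. C_y = -12  [C is the reflection of A across B]
   → C = (28, -12)
3. D_x = -801/82  [A, E, D are collinear ∩ BD ⟂ AE]
4. D_y = -813/82  [A, E, D are collinear ∩ BD ⟂ AE]
   → D = (-801/82, -813/82)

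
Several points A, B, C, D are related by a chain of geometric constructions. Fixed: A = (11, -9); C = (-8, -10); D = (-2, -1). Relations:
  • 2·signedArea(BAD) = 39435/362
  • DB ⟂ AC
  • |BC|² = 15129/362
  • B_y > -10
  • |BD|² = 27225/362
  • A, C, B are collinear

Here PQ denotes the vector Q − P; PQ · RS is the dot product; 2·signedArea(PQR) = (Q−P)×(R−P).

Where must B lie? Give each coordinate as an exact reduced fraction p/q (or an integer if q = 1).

B = (-559/362, -3497/362)

1. B_x = -559/362  [A, C, B are collinear ∩ DB ⟂ AC]
2. B_y = -3497/362  [A, C, B are collinear ∩ DB ⟂ AC]
   → B = (-559/362, -3497/362)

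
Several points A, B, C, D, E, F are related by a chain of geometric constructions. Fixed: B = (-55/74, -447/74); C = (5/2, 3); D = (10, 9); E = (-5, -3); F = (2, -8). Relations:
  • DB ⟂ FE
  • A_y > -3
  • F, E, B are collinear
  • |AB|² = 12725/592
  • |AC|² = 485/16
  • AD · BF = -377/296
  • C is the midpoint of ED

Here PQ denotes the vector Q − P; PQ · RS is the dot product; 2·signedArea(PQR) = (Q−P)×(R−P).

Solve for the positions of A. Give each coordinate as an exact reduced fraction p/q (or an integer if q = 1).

1. A_x = 9/4  [line -203/74·x + 145/74·y + 3277/296 = 0 ∩ |AB|² = 12725/592]
2. A_y = -5/2  [line -203/74·x + 145/74·y + 3277/296 = 0 ∩ |AB|² = 12725/592]
   → A = (9/4, -5/2)

A = (9/4, -5/2)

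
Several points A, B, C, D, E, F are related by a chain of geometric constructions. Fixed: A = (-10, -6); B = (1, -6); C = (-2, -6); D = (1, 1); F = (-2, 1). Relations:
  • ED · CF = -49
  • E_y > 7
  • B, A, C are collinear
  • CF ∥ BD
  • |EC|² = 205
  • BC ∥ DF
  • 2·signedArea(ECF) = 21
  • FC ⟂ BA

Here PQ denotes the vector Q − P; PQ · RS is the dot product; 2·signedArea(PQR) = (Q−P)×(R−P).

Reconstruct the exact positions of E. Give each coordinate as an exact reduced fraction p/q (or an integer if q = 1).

1. E_x = -5  [ED · CF = -49 ∩ 2·signedArea(ECF) = 21]
2. E_y = 8  [ED · CF = -49 ∩ 2·signedArea(ECF) = 21]
   → E = (-5, 8)

E = (-5, 8)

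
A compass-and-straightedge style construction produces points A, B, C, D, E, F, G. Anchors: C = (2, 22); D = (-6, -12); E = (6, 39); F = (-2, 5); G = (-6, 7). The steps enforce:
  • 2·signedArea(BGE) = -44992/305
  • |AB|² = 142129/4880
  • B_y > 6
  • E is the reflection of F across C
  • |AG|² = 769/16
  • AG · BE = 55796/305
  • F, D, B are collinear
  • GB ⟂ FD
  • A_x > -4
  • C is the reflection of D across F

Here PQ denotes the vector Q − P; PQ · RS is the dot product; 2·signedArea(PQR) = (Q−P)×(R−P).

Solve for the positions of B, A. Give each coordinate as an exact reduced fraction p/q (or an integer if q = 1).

1. B_x = -538/305  [F, D, B are collinear ∩ GB ⟂ FD]
2. B_y = 1831/305  [F, D, B are collinear ∩ GB ⟂ FD]
   → B = (-538/305, 1831/305)
3. A_x = -3  [line -2368/305·x + -10064/305·y + 444/305 = 0 ∩ |AB|² = 142129/4880]
4. A_y = 3/4  [line -2368/305·x + -10064/305·y + 444/305 = 0 ∩ |AB|² = 142129/4880]
   → A = (-3, 3/4)

A = (-3, 3/4)
B = (-538/305, 1831/305)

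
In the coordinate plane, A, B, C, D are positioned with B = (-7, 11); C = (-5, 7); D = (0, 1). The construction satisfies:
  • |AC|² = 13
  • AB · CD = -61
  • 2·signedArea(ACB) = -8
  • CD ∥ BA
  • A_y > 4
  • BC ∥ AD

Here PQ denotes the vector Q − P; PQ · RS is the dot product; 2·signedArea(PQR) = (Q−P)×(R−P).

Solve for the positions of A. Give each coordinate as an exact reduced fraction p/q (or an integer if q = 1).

A = (-2, 5)

1. A_x = -2  [BC ∥ AD ∩ CD ∥ BA]
2. A_y = 5  [BC ∥ AD ∩ CD ∥ BA]
   → A = (-2, 5)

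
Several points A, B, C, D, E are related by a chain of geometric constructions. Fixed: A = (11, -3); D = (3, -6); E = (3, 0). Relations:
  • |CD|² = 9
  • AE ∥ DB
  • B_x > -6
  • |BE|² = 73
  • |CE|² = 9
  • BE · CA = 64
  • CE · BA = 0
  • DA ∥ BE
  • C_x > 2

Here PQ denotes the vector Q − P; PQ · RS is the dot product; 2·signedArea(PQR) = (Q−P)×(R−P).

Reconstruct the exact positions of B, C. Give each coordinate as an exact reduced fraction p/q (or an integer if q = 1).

1. B_x = -5  [DA ∥ BE ∩ AE ∥ DB]
2. B_y = -3  [DA ∥ BE ∩ AE ∥ DB]
   → B = (-5, -3)
3. C_x = 3  [CE · BA = 0 ∩ BE · CA = 64]
4. C_y = -3  [CE · BA = 0 ∩ BE · CA = 64]
   → C = (3, -3)

B = (-5, -3)
C = (3, -3)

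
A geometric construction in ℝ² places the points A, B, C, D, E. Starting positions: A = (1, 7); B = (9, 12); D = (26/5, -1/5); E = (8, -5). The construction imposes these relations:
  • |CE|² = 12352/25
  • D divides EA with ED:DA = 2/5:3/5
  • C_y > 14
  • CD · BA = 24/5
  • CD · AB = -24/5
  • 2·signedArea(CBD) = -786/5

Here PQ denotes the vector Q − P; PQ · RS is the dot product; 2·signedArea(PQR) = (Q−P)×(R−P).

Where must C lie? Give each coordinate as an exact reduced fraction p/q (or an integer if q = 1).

C = (-16/5, 71/5)

1. C_x = -16/5  [CD · BA = 24/5 ∩ 2·signedArea(CBD) = -786/5]
2. C_y = 71/5  [CD · BA = 24/5 ∩ 2·signedArea(CBD) = -786/5]
   → C = (-16/5, 71/5)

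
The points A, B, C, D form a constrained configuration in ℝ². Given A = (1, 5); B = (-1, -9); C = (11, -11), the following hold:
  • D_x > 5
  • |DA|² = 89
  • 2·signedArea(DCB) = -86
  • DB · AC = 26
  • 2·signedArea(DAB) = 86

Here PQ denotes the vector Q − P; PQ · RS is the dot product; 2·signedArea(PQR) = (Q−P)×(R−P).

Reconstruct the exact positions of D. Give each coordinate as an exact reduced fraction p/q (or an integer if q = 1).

D = (6, -3)

1. D_x = 6  [2·signedArea(DCB) = -86 ∩ DB · AC = 26]
2. D_y = -3  [2·signedArea(DCB) = -86 ∩ DB · AC = 26]
   → D = (6, -3)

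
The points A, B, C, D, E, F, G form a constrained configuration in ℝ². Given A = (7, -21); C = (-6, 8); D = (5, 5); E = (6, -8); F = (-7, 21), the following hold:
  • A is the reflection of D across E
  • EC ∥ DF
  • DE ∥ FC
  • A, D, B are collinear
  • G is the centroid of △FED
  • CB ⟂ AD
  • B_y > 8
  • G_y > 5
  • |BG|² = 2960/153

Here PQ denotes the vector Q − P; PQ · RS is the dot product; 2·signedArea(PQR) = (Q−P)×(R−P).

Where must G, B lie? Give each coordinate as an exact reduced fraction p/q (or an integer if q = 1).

1. G_x = 4/3  [G is the centroid of △FED]
2. G_y = 6  [G is the centroid of △FED]
   → G = (4/3, 6)
3. B_x = 80/17  [A, D, B are collinear ∩ CB ⟂ AD]
4. B_y = 150/17  [A, D, B are collinear ∩ CB ⟂ AD]
   → B = (80/17, 150/17)

B = (80/17, 150/17)
G = (4/3, 6)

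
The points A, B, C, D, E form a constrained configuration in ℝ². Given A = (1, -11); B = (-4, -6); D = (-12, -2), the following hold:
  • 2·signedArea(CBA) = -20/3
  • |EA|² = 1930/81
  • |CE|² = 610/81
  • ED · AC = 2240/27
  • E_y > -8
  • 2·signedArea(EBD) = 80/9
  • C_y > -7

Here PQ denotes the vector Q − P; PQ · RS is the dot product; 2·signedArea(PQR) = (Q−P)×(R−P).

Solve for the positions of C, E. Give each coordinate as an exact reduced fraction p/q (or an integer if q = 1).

1. E_x = -8/3  [line -4·x + -8·y + -656/9 = 0 ∩ |EA|² = 1930/81]
2. E_y = -70/9  [line -4·x + -8·y + -656/9 = 0 ∩ |EA|² = 1930/81]
   → E = (-8/3, -70/9)
3. C_x = -5  [2·signedArea(CBA) = -20/3 ∩ ED · AC = 2240/27]
4. C_y = -19/3  [2·signedArea(CBA) = -20/3 ∩ ED · AC = 2240/27]
   → C = (-5, -19/3)

C = (-5, -19/3)
E = (-8/3, -70/9)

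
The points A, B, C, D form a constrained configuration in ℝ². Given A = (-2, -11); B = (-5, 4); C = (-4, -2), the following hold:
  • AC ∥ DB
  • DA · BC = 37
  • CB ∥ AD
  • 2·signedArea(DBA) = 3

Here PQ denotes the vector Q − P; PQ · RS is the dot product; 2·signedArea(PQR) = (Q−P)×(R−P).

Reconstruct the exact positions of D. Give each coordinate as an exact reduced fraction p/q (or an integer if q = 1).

D = (-3, -5)

1. D_x = -3  [AC ∥ DB ∩ CB ∥ AD]
2. D_y = -5  [AC ∥ DB ∩ CB ∥ AD]
   → D = (-3, -5)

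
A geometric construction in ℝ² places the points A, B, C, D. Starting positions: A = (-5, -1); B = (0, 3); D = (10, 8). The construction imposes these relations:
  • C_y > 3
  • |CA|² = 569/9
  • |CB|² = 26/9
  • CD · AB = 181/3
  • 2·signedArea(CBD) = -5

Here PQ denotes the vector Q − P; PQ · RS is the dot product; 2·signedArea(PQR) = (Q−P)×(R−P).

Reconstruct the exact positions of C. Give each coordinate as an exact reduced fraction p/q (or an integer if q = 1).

1. C_x = 5/3  [2·signedArea(CBD) = -5 ∩ CD · AB = 181/3]
2. C_y = 10/3  [2·signedArea(CBD) = -5 ∩ CD · AB = 181/3]
   → C = (5/3, 10/3)

C = (5/3, 10/3)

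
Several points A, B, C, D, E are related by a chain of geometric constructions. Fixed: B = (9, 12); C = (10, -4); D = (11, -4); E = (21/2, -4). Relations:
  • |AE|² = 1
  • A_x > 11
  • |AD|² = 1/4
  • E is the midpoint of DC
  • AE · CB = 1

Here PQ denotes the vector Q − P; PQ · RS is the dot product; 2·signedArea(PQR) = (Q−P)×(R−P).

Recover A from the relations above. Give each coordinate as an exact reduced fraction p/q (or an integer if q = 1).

1. A_x = 23/2  [line 1·x + -16·y + -151/2 = 0 ∩ |AE|² = 1]
2. A_y = -4  [line 1·x + -16·y + -151/2 = 0 ∩ |AE|² = 1]
   → A = (23/2, -4)

A = (23/2, -4)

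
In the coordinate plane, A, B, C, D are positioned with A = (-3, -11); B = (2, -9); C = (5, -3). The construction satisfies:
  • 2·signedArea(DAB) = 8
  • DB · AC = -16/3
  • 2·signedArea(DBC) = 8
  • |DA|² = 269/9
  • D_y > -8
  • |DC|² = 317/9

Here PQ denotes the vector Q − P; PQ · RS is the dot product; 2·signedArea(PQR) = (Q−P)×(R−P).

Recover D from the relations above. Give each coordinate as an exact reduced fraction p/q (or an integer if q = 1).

D = (4/3, -23/3)

1. D_x = 4/3  [2·signedArea(DBC) = 8 ∩ DB · AC = -16/3]
2. D_y = -23/3  [2·signedArea(DBC) = 8 ∩ DB · AC = -16/3]
   → D = (4/3, -23/3)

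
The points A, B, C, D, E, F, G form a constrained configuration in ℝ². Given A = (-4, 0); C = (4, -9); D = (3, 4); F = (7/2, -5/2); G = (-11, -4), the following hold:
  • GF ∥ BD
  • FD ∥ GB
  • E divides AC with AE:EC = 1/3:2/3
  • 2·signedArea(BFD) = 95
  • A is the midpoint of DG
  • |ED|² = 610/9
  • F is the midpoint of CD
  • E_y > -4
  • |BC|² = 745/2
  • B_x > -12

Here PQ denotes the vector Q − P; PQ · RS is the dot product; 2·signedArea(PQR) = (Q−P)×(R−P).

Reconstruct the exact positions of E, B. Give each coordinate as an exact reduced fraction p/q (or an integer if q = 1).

B = (-23/2, 5/2)
E = (-4/3, -3)

1. E_x = -4/3  [E divides AC with AE:EC = 1/3:2/3]
2. E_y = -3  [E divides AC with AE:EC = 1/3:2/3]
   → E = (-4/3, -3)
3. B_x = -23/2  [GF ∥ BD ∩ FD ∥ GB]
4. B_y = 5/2  [GF ∥ BD ∩ FD ∥ GB]
   → B = (-23/2, 5/2)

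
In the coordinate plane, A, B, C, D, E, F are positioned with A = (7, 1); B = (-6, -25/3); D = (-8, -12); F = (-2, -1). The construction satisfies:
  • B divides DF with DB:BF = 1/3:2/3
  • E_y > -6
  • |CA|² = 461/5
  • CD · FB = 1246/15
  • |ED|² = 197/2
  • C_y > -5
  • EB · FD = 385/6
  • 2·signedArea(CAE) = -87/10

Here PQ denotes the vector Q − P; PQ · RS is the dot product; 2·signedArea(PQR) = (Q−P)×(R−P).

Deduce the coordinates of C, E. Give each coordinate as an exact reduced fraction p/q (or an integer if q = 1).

C = (-4/5, -23/5)
E = (-1/2, -11/2)

1. C_x = -4/5  [line 4·x + 22/3·y + 554/15 = 0 ∩ |CA|² = 461/5]
2. C_y = -23/5  [line 4·x + 22/3·y + 554/15 = 0 ∩ |CA|² = 461/5]
   → C = (-4/5, -23/5)
3. E_x = -1/2  [2·signedArea(CAE) = -87/10 ∩ EB · FD = 385/6]
4. E_y = -11/2  [2·signedArea(CAE) = -87/10 ∩ EB · FD = 385/6]
   → E = (-1/2, -11/2)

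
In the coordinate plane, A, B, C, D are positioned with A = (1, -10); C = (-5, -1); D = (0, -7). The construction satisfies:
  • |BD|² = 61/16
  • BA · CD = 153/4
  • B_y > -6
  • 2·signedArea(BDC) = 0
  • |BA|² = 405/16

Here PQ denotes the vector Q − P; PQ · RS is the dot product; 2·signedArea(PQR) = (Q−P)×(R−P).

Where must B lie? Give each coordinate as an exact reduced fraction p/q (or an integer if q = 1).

1. B_x = -5/4  [2·signedArea(BDC) = 0 ∩ BA · CD = 153/4]
2. B_y = -11/2  [2·signedArea(BDC) = 0 ∩ BA · CD = 153/4]
   → B = (-5/4, -11/2)

B = (-5/4, -11/2)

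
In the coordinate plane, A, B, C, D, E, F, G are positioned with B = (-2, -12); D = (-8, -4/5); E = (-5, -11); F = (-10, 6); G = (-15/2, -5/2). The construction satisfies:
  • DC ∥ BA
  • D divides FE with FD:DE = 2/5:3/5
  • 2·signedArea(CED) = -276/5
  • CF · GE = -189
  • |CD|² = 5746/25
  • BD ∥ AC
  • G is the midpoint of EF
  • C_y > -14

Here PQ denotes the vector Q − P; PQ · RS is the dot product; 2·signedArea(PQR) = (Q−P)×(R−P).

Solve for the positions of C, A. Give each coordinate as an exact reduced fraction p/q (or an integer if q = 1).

A = (7, -121/5)
C = (1, -13)

1. C_x = 1  [2·signedArea(CED) = -276/5 ∩ CF · GE = -189]
2. C_y = -13  [2·signedArea(CED) = -276/5 ∩ CF · GE = -189]
   → C = (1, -13)
3. A_x = 7  [BD ∥ AC ∩ DC ∥ BA]
4. A_y = -121/5  [BD ∥ AC ∩ DC ∥ BA]
   → A = (7, -121/5)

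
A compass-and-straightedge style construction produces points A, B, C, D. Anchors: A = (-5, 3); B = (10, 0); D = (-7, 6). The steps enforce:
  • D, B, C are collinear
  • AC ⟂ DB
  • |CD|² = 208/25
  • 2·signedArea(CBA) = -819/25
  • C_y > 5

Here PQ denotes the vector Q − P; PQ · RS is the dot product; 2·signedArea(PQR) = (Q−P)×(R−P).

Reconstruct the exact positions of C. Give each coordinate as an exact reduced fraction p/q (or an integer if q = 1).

C = (-107/25, 126/25)

1. C_x = -107/25  [D, B, C are collinear ∩ AC ⟂ DB]
2. C_y = 126/25  [D, B, C are collinear ∩ AC ⟂ DB]
   → C = (-107/25, 126/25)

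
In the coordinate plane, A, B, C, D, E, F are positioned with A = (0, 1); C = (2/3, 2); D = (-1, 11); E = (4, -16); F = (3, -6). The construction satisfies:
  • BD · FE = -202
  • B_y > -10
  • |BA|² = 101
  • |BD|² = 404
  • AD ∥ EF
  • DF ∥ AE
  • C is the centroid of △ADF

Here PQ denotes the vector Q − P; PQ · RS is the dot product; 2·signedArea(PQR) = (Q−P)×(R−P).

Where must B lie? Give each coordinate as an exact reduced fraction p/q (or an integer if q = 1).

1. B_x = 1  [line -1·x + 10·y + 91 = 0 ∩ |BA|² = 101]
2. B_y = -9  [line -1·x + 10·y + 91 = 0 ∩ |BA|² = 101]
   → B = (1, -9)

B = (1, -9)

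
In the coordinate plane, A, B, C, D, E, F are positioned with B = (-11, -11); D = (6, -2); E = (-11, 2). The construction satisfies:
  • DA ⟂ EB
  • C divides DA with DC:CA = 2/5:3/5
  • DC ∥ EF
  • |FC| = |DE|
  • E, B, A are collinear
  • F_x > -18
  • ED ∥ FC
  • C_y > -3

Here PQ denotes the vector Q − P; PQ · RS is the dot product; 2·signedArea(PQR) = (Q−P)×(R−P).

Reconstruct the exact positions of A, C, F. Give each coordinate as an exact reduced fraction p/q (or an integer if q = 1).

1. A_x = -11  [E, B, A are collinear ∩ DA ⟂ EB]
2. A_y = -2  [E, B, A are collinear ∩ DA ⟂ EB]
   → A = (-11, -2)
3. C_x = -4/5  [C divides DA with DC:CA = 2/5:3/5]
4. C_y = -2  [C divides DA with DC:CA = 2/5:3/5]
   → C = (-4/5, -2)
5. F_x = -89/5  [ED ∥ FC ∩ DC ∥ EF]
6. F_y = 2  [ED ∥ FC ∩ DC ∥ EF]
   → F = (-89/5, 2)

A = (-11, -2)
C = (-4/5, -2)
F = (-89/5, 2)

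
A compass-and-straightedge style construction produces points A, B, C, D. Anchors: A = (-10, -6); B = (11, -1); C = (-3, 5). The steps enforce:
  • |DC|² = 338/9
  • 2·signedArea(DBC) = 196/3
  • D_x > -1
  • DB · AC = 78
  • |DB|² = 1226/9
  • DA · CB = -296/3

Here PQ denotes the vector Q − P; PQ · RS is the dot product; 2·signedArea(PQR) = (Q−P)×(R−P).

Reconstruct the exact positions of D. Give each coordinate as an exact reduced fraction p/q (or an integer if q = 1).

D = (-2/3, -2/3)

1. D_x = -2/3  [2·signedArea(DBC) = 196/3 ∩ DA · CB = -296/3]
2. D_y = -2/3  [2·signedArea(DBC) = 196/3 ∩ DA · CB = -296/3]
   → D = (-2/3, -2/3)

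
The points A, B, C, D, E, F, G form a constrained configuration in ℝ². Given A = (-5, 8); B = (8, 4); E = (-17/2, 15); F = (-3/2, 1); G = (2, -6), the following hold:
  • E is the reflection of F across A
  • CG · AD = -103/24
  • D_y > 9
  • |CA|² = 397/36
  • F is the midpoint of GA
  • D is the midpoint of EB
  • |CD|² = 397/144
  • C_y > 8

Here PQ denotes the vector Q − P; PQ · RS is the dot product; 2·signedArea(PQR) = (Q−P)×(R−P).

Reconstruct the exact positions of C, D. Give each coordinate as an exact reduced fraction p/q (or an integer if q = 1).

1. D_x = -1/4  [D is the midpoint of EB]
2. D_y = 19/2  [D is the midpoint of EB]
   → D = (-1/4, 19/2)
3. C_x = -11/6  [line -19/4·x + -3/2·y + 115/24 = 0 ∩ |CA|² = 397/36]
4. C_y = 9  [line -19/4·x + -3/2·y + 115/24 = 0 ∩ |CA|² = 397/36]
   → C = (-11/6, 9)

C = (-11/6, 9)
D = (-1/4, 19/2)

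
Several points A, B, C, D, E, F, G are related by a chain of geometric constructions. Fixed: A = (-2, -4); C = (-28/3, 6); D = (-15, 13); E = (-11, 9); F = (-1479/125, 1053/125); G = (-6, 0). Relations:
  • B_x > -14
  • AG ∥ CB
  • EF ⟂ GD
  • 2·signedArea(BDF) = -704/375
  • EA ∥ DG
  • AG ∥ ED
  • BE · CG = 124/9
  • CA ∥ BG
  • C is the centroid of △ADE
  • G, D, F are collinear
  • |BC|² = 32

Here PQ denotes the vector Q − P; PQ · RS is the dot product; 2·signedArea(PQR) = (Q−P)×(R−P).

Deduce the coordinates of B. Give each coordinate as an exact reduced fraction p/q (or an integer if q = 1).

1. B_x = -40/3  [CA ∥ BG ∩ AG ∥ CB]
2. B_y = 10  [CA ∥ BG ∩ AG ∥ CB]
   → B = (-40/3, 10)

B = (-40/3, 10)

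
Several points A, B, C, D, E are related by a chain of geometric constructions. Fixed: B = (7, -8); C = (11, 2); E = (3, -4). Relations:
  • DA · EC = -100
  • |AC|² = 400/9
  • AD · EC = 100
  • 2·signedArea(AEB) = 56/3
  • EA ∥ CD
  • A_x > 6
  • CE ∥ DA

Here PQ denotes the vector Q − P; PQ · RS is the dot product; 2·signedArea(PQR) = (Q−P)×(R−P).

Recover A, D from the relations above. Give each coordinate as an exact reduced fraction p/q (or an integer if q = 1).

A = (7, -10/3)
D = (15, 8/3)

1. A_x = 7  [line 4·x + 4·y + -44/3 = 0 ∩ |AC|² = 400/9]
2. A_y = -10/3  [line 4·x + 4·y + -44/3 = 0 ∩ |AC|² = 400/9]
   → A = (7, -10/3)
3. D_x = 15  [CE ∥ DA ∩ EA ∥ CD]
4. D_y = 8/3  [CE ∥ DA ∩ EA ∥ CD]
   → D = (15, 8/3)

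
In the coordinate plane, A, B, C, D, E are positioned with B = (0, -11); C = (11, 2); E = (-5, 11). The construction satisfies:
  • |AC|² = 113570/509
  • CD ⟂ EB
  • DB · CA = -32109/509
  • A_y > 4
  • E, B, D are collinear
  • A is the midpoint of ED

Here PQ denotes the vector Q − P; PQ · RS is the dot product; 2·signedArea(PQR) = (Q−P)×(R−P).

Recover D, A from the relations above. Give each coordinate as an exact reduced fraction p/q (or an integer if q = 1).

A = (-1850/509, 2541/509)
D = (-1155/509, -517/509)

1. D_x = -1155/509  [E, B, D are collinear ∩ CD ⟂ EB]
2. D_y = -517/509  [E, B, D are collinear ∩ CD ⟂ EB]
   → D = (-1155/509, -517/509)
3. A_x = -1850/509  [A is the midpoint of ED]
4. A_y = 2541/509  [A is the midpoint of ED]
   → A = (-1850/509, 2541/509)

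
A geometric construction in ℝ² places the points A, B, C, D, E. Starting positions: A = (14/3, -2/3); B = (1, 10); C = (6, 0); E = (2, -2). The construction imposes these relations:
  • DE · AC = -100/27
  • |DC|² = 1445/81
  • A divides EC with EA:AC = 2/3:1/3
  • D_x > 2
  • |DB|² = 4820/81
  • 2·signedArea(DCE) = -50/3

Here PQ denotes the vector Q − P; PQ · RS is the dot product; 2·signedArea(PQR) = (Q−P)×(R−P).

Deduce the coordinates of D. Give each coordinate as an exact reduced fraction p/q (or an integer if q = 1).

D = (23/9, 22/9)

1. D_x = 23/9  [2·signedArea(DCE) = -50/3 ∩ DE · AC = -100/27]
2. D_y = 22/9  [2·signedArea(DCE) = -50/3 ∩ DE · AC = -100/27]
   → D = (23/9, 22/9)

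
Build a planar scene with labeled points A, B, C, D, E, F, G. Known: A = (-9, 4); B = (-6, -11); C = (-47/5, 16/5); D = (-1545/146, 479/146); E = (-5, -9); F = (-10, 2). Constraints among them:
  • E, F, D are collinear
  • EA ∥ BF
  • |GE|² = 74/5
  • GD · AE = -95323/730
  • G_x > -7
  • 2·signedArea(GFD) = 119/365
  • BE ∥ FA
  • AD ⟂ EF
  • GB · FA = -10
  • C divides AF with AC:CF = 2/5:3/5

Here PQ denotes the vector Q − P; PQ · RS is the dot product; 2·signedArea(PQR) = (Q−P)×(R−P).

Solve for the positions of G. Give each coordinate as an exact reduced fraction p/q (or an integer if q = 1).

1. G_x = -34/5  [GB · FA = -10 ∩ GD · AE = -95323/730]
2. G_y = -28/5  [GB · FA = -10 ∩ GD · AE = -95323/730]
   → G = (-34/5, -28/5)

G = (-34/5, -28/5)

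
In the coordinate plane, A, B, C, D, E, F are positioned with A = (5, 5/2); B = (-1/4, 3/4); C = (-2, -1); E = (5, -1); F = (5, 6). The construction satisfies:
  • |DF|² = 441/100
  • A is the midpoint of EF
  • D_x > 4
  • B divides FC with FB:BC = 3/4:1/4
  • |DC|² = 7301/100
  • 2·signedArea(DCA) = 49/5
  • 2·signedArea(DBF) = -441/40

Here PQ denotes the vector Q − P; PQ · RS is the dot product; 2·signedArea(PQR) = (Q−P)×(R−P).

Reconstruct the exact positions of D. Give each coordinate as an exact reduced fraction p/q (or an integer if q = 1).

1. D_x = 5  [2·signedArea(DCA) = 49/5 ∩ 2·signedArea(DBF) = -441/40]
2. D_y = 39/10  [2·signedArea(DCA) = 49/5 ∩ 2·signedArea(DBF) = -441/40]
   → D = (5, 39/10)

D = (5, 39/10)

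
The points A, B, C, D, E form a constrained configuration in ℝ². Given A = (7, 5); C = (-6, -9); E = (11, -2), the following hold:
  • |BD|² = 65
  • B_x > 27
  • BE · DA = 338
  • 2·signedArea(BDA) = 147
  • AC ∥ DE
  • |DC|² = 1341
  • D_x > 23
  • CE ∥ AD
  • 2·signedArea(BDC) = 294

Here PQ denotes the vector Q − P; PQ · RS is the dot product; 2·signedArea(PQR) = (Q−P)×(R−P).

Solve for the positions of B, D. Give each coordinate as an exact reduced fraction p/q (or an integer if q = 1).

1. D_x = 24  [AC ∥ DE ∩ CE ∥ AD]
2. D_y = 12  [AC ∥ DE ∩ CE ∥ AD]
   → D = (24, 12)
3. B_x = 28  [2·signedArea(BDC) = 294 ∩ 2·signedArea(BDA) = 147]
4. B_y = 5  [2·signedArea(BDC) = 294 ∩ 2·signedArea(BDA) = 147]
   → B = (28, 5)

B = (28, 5)
D = (24, 12)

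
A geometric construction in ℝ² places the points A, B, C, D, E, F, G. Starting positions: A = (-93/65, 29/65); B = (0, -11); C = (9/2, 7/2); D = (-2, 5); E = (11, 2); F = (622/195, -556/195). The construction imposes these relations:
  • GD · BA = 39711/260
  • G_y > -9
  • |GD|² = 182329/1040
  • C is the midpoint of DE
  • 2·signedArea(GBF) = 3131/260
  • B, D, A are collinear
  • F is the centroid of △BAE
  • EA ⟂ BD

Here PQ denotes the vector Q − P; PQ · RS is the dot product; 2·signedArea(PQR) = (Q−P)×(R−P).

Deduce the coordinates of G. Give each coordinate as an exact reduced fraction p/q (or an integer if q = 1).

1. G_x = -93/260  [GD · BA = 39711/260 ∩ 2·signedArea(GBF) = 3131/260]
2. G_y = -529/65  [GD · BA = 39711/260 ∩ 2·signedArea(GBF) = 3131/260]
   → G = (-93/260, -529/65)

G = (-93/260, -529/65)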